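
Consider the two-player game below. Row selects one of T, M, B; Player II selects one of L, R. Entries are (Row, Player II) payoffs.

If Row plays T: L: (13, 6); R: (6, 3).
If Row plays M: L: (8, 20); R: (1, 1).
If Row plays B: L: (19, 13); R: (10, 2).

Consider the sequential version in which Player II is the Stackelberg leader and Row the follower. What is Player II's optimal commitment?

Backward induction with Player II moving first.
- L: Row compares 13, 8, 19 and picks B; Player II would get 13.
- R: Row compares 6, 1, 10 and picks B; Player II would get 2.
Player II's induced payoffs are 13, 2, so Player II commits to L. Subgame-perfect outcome: (B, L) with payoffs (19, 13).

L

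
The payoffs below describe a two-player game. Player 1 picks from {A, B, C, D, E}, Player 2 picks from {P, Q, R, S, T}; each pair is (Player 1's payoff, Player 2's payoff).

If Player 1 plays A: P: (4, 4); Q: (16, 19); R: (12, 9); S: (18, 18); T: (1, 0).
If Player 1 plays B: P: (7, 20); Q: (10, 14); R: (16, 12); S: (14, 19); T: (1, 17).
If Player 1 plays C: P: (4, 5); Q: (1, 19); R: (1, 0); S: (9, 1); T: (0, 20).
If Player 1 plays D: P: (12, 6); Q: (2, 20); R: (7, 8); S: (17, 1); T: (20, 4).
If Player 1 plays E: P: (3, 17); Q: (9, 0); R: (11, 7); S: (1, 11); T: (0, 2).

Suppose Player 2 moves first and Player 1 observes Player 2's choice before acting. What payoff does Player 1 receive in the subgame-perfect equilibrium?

Backward induction with Player 2 moving first.
- P → Player 1 plays D (best of 4, 7, 4, 12, 3); Player 2 gets 6.
- Q → Player 1 plays A (best of 16, 10, 1, 2, 9); Player 2 gets 19.
- R → Player 1 plays B (best of 12, 16, 1, 7, 11); Player 2 gets 12.
- S → Player 1 plays A (best of 18, 14, 9, 17, 1); Player 2 gets 18.
- T → Player 1 plays D (best of 1, 1, 0, 20, 0); Player 2 gets 4.
Player 2's induced payoffs are 6, 19, 12, 18, 4, so Player 2 commits to Q. Subgame-perfect outcome: (A, Q) with payoffs (16, 19).

16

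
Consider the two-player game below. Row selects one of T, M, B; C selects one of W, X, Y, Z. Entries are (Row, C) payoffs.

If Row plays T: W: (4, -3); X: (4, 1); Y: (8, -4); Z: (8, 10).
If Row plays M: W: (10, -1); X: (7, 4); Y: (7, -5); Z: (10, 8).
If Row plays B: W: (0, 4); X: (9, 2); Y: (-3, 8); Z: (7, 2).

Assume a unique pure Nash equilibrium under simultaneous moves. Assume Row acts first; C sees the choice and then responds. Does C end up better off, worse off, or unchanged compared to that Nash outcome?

unchanged

Work backward from C's decision.
- T → C plays Z (best of -3, 1, -4, 10); Row gets 8.
- M → C plays Z (best of -1, 4, -5, 8); Row gets 10.
- B → C plays Y (best of 4, 2, 8, 2); Row gets -3.
Maximizing over 8, 10, -3, Row chooses M. Subgame-perfect outcome: (M, Z) with payoffs (10, 8).
Under simultaneous play:
Row's best replies: W→M; X→B; Y→T; Z→M.
C's best replies: T→Z; M→Z; B→Y.
Only (M, Z) has each player best-responding; Nash payoffs (10, 8).
C earns 8 sequentially versus 8 at the Nash outcome: unchanged.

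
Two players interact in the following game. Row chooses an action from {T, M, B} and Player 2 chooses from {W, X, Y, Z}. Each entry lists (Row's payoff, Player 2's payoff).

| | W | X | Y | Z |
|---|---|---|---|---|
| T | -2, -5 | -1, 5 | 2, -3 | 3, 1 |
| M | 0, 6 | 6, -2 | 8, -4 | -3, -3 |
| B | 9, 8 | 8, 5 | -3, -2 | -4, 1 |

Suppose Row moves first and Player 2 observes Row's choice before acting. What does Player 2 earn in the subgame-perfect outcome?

8

Player 2 best-responds to each possible Row move:
- T: BR = X, leader payoff -1.
- M: BR = W, leader payoff 0.
- B: BR = W, leader payoff 9.
Among -1, 0, 9, the best is 9 at B. Subgame-perfect outcome: (B, W) with payoffs (9, 8).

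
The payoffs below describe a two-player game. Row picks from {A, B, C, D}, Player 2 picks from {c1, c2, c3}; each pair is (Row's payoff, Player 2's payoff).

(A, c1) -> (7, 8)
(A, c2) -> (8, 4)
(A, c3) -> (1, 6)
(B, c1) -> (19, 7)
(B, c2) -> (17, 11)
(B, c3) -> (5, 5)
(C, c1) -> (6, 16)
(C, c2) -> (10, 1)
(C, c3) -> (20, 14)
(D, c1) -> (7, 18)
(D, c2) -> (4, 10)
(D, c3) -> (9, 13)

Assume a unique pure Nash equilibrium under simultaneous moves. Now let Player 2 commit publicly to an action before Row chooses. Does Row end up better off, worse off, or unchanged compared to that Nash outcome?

Row best-responds to each possible Player 2 move:
- c1: Row compares 7, 19, 6, 7 and picks B; Player 2 would get 7.
- c2: Row compares 8, 17, 10, 4 and picks B; Player 2 would get 11.
- c3: Row compares 1, 5, 20, 9 and picks C; Player 2 would get 14.
Among 7, 11, 14, the best is 14 at c3. Subgame-perfect outcome: (C, c3) with payoffs (20, 14).
Under simultaneous play:
Row's best replies: c1→B; c2→B; c3→C.
Player 2's best replies: A→c1; B→c2; C→c1; D→c1.
The unique mutual best reply is (B, c2), giving (17, 11).
Row earns 20 sequentially versus 17 at the Nash outcome: better off.

better off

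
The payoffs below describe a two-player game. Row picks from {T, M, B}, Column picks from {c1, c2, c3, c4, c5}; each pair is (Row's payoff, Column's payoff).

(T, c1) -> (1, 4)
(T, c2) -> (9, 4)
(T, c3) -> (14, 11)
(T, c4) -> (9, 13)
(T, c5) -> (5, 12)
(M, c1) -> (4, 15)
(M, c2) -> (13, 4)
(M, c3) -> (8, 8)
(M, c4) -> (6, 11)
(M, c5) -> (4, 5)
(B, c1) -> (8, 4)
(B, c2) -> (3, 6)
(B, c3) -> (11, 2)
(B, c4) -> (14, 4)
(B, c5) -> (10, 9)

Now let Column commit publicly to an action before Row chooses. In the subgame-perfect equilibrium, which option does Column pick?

Solve by backward induction (Column leads).
- c1: BR = B, leader payoff 4.
- c2: BR = M, leader payoff 4.
- c3: BR = T, leader payoff 11.
- c4: BR = B, leader payoff 4.
- c5: BR = B, leader payoff 9.
Among 4, 4, 11, 4, 9, the best is 11 at c3. Subgame-perfect outcome: (T, c3) with payoffs (14, 11).

c3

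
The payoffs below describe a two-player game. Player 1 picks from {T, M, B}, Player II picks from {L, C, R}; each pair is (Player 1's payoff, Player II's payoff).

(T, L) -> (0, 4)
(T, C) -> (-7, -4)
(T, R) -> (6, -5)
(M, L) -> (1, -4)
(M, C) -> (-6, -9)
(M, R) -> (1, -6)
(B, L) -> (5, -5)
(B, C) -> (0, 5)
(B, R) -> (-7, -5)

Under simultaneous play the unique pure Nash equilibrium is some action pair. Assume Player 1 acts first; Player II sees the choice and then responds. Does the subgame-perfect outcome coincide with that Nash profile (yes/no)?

no

Backward induction with Player 1 moving first.
- T → Player II plays L (best of 4, -4, -5); Player 1 gets 0.
- M → Player II plays L (best of -4, -9, -6); Player 1 gets 1.
- B → Player II plays C (best of -5, 5, -5); Player 1 gets 0.
Maximizing over 0, 1, 0, Player 1 chooses M. Subgame-perfect outcome: (M, L) with payoffs (1, -4).
Now find the simultaneous Nash equilibrium.
Player 1's best replies: L→B; C→B; R→T.
Player II's best replies: T→L; M→L; B→C.
The unique mutual best reply is (B, C), giving (0, 5).
Sequential outcome (M, L) differs from the Nash profile (B, C).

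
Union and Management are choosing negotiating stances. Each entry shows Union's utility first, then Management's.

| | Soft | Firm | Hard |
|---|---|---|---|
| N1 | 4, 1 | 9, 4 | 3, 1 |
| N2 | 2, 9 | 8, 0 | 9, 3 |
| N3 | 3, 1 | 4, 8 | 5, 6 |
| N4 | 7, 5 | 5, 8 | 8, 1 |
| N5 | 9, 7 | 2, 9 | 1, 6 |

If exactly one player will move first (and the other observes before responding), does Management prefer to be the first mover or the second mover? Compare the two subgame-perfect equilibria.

first

If Union leads: Management's best replies are N1→Firm, N2→Soft, N3→Firm, N4→Firm, N5→Firm; Union's induced payoffs 9, 2, 4, 5, 2; outcome (N1, Firm), payoffs (9, 4).
If Management leads: Union's best replies are Soft→N5, Firm→N1, Hard→N2; Management's induced payoffs 7, 4, 3; outcome (N5, Soft), payoffs (9, 7).
Management gets 7 moving first and 4 moving second, so Management prefers to move first.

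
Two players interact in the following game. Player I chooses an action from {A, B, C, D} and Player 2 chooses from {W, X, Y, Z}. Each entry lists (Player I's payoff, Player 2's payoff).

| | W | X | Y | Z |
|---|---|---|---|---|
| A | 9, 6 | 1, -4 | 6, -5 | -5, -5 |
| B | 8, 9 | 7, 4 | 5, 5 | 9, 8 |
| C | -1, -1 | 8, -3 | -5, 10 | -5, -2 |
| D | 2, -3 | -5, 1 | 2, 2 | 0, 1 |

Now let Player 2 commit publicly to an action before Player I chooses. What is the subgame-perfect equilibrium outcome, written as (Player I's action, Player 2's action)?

Solve by backward induction (Player 2 leads).
- W → Player I plays A (best of 9, 8, -1, 2); Player 2 gets 6.
- X → Player I plays C (best of 1, 7, 8, -5); Player 2 gets -3.
- Y → Player I plays A (best of 6, 5, -5, 2); Player 2 gets -5.
- Z → Player I plays B (best of -5, 9, -5, 0); Player 2 gets 8.
Player 2's induced payoffs are 6, -3, -5, 8, so Player 2 commits to Z. Subgame-perfect outcome: (B, Z) with payoffs (9, 8).

(B, Z)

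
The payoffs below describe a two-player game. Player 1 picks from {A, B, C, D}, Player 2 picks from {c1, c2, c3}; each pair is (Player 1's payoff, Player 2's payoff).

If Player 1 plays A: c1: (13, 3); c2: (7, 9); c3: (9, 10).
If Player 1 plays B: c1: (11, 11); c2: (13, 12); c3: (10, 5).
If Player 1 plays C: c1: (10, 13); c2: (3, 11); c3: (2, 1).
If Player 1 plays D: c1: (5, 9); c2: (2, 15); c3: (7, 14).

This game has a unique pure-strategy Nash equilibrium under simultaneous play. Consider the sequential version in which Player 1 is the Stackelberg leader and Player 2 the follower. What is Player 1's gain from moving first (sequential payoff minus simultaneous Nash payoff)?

0

Player 2 best-responds to each possible Player 1 move:
- A: Player 2 compares 3, 9, 10 and picks c3; Player 1 would get 9.
- B: Player 2 compares 11, 12, 5 and picks c2; Player 1 would get 13.
- C: Player 2 compares 13, 11, 1 and picks c1; Player 1 would get 10.
- D: Player 2 compares 9, 15, 14 and picks c2; Player 1 would get 2.
Maximizing over 9, 13, 10, 2, Player 1 chooses B. Subgame-perfect outcome: (B, c2) with payoffs (13, 12).
For the simultaneous game, intersect best replies.
Player 1's best replies: c1→A; c2→B; c3→B.
Player 2's best replies: A→c3; B→c2; C→c1; D→c2.
The unique mutual best reply is (B, c2), giving (13, 12).
Player 1's commitment gain: 13 − 13 = 0.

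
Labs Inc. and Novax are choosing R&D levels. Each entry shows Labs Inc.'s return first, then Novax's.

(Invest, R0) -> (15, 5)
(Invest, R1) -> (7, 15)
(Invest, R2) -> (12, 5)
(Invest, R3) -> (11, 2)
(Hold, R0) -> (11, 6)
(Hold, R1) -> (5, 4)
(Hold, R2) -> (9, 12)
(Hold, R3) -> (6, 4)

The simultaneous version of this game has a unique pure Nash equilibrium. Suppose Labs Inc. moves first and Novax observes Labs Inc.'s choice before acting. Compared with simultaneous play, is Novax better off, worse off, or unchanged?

worse off

Backward induction with Labs Inc. moving first.
- Invest → Novax plays R1 (best of 5, 15, 5, 2); Labs Inc. gets 7.
- Hold → Novax plays R2 (best of 6, 4, 12, 4); Labs Inc. gets 9.
Maximizing over 7, 9, Labs Inc. chooses Hold. Subgame-perfect outcome: (Hold, R2) with payoffs (9, 12).
Under simultaneous play:
Labs Inc.'s best replies: R0→Invest; R1→Invest; R2→Invest; R3→Invest.
Novax's best replies: Invest→R1; Hold→R2.
The unique mutual best reply is (Invest, R1), giving (7, 15).
Novax earns 12 sequentially versus 15 at the Nash outcome: worse off.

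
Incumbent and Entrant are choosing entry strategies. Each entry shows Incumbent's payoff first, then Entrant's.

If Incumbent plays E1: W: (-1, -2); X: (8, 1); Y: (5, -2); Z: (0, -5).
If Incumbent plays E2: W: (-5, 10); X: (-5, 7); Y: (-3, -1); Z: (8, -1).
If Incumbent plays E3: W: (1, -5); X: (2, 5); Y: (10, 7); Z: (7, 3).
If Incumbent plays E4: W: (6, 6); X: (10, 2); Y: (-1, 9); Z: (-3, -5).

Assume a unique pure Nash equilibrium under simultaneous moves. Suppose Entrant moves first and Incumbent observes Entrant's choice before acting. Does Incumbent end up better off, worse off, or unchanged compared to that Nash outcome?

unchanged

Work backward from Incumbent's decision.
- W → Incumbent plays E4 (best of -1, -5, 1, 6); Entrant gets 6.
- X → Incumbent plays E4 (best of 8, -5, 2, 10); Entrant gets 2.
- Y → Incumbent plays E3 (best of 5, -3, 10, -1); Entrant gets 7.
- Z → Incumbent plays E2 (best of 0, 8, 7, -3); Entrant gets -1.
Maximizing over 6, 2, 7, -1, Entrant chooses Y. Subgame-perfect outcome: (E3, Y) with payoffs (10, 7).
Now find the simultaneous Nash equilibrium.
Incumbent's best replies: W→E4; X→E4; Y→E3; Z→E2.
Entrant's best replies: E1→X; E2→W; E3→Y; E4→Y.
Only (E3, Y) has each player best-responding; Nash payoffs (10, 7).
Incumbent earns 10 sequentially versus 10 at the Nash outcome: unchanged.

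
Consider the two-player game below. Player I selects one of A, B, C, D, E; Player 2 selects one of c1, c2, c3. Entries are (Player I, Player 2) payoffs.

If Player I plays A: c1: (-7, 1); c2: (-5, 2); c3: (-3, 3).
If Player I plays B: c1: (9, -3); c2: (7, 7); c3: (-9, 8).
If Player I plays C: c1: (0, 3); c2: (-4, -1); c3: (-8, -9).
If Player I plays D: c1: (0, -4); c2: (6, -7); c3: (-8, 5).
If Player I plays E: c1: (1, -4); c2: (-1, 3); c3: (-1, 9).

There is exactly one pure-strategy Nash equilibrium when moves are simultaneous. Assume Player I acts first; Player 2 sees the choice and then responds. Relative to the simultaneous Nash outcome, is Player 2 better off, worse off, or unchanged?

worse off

Work backward from Player 2's decision.
- A: BR = c3, leader payoff -3.
- B: BR = c3, leader payoff -9.
- C: BR = c1, leader payoff 0.
- D: BR = c3, leader payoff -8.
- E: BR = c3, leader payoff -1.
Player I's induced payoffs are -3, -9, 0, -8, -1, so Player I commits to C. Subgame-perfect outcome: (C, c1) with payoffs (0, 3).
Now find the simultaneous Nash equilibrium.
Player I's best replies: c1→B; c2→B; c3→E.
Player 2's best replies: A→c3; B→c3; C→c1; D→c3; E→c3.
The unique mutual best reply is (E, c3), giving (-1, 9).
Player 2 earns 3 sequentially versus 9 at the Nash outcome: worse off.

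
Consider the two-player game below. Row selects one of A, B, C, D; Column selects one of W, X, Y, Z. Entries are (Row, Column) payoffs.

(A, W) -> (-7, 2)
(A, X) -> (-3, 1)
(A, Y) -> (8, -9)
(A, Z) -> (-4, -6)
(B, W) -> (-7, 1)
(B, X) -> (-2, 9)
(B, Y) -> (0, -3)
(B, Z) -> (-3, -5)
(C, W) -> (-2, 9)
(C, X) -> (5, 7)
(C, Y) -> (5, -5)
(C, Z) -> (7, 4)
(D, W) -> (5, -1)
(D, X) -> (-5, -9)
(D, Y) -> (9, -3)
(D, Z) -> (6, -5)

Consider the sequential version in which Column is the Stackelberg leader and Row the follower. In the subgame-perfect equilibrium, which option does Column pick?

Row best-responds to each possible Column move:
- W → Row plays D (best of -7, -7, -2, 5); Column gets -1.
- X → Row plays C (best of -3, -2, 5, -5); Column gets 7.
- Y → Row plays D (best of 8, 0, 5, 9); Column gets -3.
- Z → Row plays C (best of -4, -3, 7, 6); Column gets 4.
Column's induced payoffs are -1, 7, -3, 4, so Column commits to X. Subgame-perfect outcome: (C, X) with payoffs (5, 7).

X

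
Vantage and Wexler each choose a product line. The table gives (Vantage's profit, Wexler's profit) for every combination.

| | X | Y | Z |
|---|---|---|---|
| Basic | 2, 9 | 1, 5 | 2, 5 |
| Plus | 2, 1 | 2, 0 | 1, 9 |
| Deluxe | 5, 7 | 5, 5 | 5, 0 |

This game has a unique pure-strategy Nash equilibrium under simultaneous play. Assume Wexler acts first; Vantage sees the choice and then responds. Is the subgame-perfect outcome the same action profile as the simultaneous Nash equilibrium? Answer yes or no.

yes

Vantage best-responds to each possible Wexler move:
- X: BR = Deluxe, leader payoff 7.
- Y: BR = Deluxe, leader payoff 5.
- Z: BR = Deluxe, leader payoff 0.
Wexler's induced payoffs are 7, 5, 0, so Wexler commits to X. Subgame-perfect outcome: (Deluxe, X) with payoffs (5, 7).
Under simultaneous play:
Vantage's best replies: X→Deluxe; Y→Deluxe; Z→Deluxe.
Wexler's best replies: Basic→X; Plus→Z; Deluxe→X.
The unique mutual best reply is (Deluxe, X), giving (5, 7).
Sequential outcome (Deluxe, X) coincides with the Nash profile (Deluxe, X).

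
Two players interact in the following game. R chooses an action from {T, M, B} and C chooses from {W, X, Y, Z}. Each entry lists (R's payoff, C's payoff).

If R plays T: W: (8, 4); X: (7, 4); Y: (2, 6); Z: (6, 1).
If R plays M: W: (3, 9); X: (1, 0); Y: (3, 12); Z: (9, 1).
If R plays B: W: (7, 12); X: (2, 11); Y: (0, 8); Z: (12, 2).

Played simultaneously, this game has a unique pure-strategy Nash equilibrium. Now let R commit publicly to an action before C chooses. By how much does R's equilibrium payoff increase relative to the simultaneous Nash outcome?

4

C best-responds to each possible R move:
- T: BR = Y, leader payoff 2.
- M: BR = Y, leader payoff 3.
- B: BR = W, leader payoff 7.
R's induced payoffs are 2, 3, 7, so R commits to B. Subgame-perfect outcome: (B, W) with payoffs (7, 12).
Under simultaneous play:
R's best replies: W→T; X→T; Y→M; Z→B.
C's best replies: T→Y; M→Y; B→W.
Only (M, Y) has each player best-responding; Nash payoffs (3, 12).
R's commitment gain: 7 − 3 = 4.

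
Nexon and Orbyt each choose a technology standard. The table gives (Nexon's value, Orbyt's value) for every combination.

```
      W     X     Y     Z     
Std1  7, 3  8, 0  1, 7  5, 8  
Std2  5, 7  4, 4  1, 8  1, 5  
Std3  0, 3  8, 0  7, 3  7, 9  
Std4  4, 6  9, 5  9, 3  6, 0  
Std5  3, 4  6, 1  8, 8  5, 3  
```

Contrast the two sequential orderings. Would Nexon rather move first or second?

first

If Nexon leads: Orbyt's best replies are Std1→Z, Std2→Y, Std3→Z, Std4→W, Std5→Y; Nexon's induced payoffs 5, 1, 7, 4, 8; outcome (Std5, Y), payoffs (8, 8).
If Orbyt leads: Nexon's best replies are W→Std1, X→Std4, Y→Std4, Z→Std3; Orbyt's induced payoffs 3, 5, 3, 9; outcome (Std3, Z), payoffs (7, 9).
Nexon gets 8 moving first and 7 moving second, so Nexon prefers to move first.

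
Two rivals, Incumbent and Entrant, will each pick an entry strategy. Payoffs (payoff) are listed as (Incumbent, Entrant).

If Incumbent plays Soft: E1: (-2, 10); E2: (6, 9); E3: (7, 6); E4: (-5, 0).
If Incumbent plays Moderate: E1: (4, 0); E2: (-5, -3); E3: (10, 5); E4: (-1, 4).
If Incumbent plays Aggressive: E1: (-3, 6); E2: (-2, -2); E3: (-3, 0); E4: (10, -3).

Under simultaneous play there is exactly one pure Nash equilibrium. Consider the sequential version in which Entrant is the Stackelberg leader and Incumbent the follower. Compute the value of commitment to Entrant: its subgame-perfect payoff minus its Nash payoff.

Solve by backward induction (Entrant leads).
- E1 → Incumbent plays Moderate (best of -2, 4, -3); Entrant gets 0.
- E2 → Incumbent plays Soft (best of 6, -5, -2); Entrant gets 9.
- E3 → Incumbent plays Moderate (best of 7, 10, -3); Entrant gets 5.
- E4 → Incumbent plays Aggressive (best of -5, -1, 10); Entrant gets -3.
Maximizing over 0, 9, 5, -3, Entrant chooses E2. Subgame-perfect outcome: (Soft, E2) with payoffs (6, 9).
Under simultaneous play:
Incumbent's best replies: E1→Moderate; E2→Soft; E3→Moderate; E4→Aggressive.
Entrant's best replies: Soft→E1; Moderate→E3; Aggressive→E1.
Only (Moderate, E3) has each player best-responding; Nash payoffs (10, 5).
Entrant's commitment gain: 9 − 5 = 4.

4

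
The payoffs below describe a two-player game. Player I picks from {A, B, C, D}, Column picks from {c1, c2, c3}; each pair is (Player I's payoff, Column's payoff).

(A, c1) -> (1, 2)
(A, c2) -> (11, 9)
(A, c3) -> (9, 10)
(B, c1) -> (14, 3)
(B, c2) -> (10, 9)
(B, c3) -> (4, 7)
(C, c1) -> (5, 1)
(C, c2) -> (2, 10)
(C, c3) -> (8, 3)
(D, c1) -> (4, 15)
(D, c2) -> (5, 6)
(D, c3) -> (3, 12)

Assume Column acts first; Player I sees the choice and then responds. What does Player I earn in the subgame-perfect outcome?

9

Work backward from Player I's decision.
- c1: BR = B, leader payoff 3.
- c2: BR = A, leader payoff 9.
- c3: BR = A, leader payoff 10.
Column's induced payoffs are 3, 9, 10, so Column commits to c3. Subgame-perfect outcome: (A, c3) with payoffs (9, 10).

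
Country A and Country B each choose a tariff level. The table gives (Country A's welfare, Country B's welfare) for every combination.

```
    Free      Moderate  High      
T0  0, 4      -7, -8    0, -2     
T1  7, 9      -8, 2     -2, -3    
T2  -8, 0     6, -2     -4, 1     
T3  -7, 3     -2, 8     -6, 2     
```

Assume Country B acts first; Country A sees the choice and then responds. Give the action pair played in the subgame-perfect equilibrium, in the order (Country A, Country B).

(T1, Free)

Solve by backward induction (Country B leads).
- Free: BR = T1, leader payoff 9.
- Moderate: BR = T2, leader payoff -2.
- High: BR = T0, leader payoff -2.
Country B's induced payoffs are 9, -2, -2, so Country B commits to Free. Subgame-perfect outcome: (T1, Free) with payoffs (7, 9).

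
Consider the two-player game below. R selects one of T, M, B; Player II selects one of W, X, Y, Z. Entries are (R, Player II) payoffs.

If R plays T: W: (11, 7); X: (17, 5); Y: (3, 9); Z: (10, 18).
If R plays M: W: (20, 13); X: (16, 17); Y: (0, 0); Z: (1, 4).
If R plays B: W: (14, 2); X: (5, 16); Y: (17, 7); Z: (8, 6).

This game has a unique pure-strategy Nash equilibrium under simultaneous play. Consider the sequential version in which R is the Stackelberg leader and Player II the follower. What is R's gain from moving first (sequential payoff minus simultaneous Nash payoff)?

6

Solve by backward induction (R leads).
- T: BR = Z, leader payoff 10.
- M: BR = X, leader payoff 16.
- B: BR = X, leader payoff 5.
Maximizing over 10, 16, 5, R chooses M. Subgame-perfect outcome: (M, X) with payoffs (16, 17).
Under simultaneous play:
R's best replies: W→M; X→T; Y→B; Z→T.
Player II's best replies: T→Z; M→X; B→X.
The unique mutual best reply is (T, Z), giving (10, 18).
R's commitment gain: 16 − 10 = 6.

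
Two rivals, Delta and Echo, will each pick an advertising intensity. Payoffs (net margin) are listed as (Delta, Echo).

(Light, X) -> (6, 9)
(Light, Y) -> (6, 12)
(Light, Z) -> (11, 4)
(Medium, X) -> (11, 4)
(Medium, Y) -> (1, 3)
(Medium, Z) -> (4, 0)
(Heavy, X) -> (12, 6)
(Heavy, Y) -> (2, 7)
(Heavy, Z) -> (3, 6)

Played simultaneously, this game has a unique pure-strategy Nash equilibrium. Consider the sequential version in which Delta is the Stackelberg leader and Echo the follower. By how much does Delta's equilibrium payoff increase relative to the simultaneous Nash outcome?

5

Backward induction with Delta moving first.
- Light → Echo plays Y (best of 9, 12, 4); Delta gets 6.
- Medium → Echo plays X (best of 4, 3, 0); Delta gets 11.
- Heavy → Echo plays Y (best of 6, 7, 6); Delta gets 2.
Among 6, 11, 2, the best is 11 at Medium. Subgame-perfect outcome: (Medium, X) with payoffs (11, 4).
Under simultaneous play:
Delta's best replies: X→Heavy; Y→Light; Z→Light.
Echo's best replies: Light→Y; Medium→X; Heavy→Y.
Only (Light, Y) has each player best-responding; Nash payoffs (6, 12).
Delta's commitment gain: 11 − 6 = 5.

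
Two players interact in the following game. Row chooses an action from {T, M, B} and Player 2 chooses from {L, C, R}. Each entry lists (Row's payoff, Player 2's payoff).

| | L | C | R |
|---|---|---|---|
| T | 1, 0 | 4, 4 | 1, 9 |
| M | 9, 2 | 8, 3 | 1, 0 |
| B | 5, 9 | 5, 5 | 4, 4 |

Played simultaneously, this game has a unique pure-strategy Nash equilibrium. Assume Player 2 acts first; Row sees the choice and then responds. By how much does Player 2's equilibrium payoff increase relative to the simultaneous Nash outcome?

1

Row best-responds to each possible Player 2 move:
- L → Row plays M (best of 1, 9, 5); Player 2 gets 2.
- C → Row plays M (best of 4, 8, 5); Player 2 gets 3.
- R → Row plays B (best of 1, 1, 4); Player 2 gets 4.
Maximizing over 2, 3, 4, Player 2 chooses R. Subgame-perfect outcome: (B, R) with payoffs (4, 4).
For the simultaneous game, intersect best replies.
Row's best replies: L→M; C→M; R→B.
Player 2's best replies: T→R; M→C; B→L.
Only (M, C) has each player best-responding; Nash payoffs (8, 3).
Player 2's commitment gain: 4 − 3 = 1.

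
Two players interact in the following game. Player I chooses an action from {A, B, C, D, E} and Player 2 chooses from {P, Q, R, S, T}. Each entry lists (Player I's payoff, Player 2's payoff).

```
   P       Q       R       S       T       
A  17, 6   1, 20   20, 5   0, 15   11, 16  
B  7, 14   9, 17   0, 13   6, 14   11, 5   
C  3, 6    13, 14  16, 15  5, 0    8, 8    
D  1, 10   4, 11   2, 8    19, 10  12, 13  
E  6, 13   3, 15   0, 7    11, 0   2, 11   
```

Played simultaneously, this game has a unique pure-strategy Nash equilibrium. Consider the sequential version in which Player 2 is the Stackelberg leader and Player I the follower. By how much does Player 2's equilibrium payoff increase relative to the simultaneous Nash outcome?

Work backward from Player I's decision.
- P: BR = A, leader payoff 6.
- Q: BR = C, leader payoff 14.
- R: BR = A, leader payoff 5.
- S: BR = D, leader payoff 10.
- T: BR = D, leader payoff 13.
Player 2's induced payoffs are 6, 14, 5, 10, 13, so Player 2 commits to Q. Subgame-perfect outcome: (C, Q) with payoffs (13, 14).
Under simultaneous play:
Player I's best replies: P→A; Q→C; R→A; S→D; T→D.
Player 2's best replies: A→Q; B→Q; C→R; D→T; E→Q.
Only (D, T) has each player best-responding; Nash payoffs (12, 13).
Player 2's commitment gain: 14 − 13 = 1.

1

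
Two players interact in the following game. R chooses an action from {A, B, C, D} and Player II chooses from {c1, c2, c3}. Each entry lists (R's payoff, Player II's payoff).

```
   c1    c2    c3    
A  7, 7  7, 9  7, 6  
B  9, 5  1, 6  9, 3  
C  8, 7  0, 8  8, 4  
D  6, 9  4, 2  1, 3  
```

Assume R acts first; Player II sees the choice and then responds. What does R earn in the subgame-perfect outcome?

Backward induction with R moving first.
- A: Player II compares 7, 9, 6 and picks c2; R would get 7.
- B: Player II compares 5, 6, 3 and picks c2; R would get 1.
- C: Player II compares 7, 8, 4 and picks c2; R would get 0.
- D: Player II compares 9, 2, 3 and picks c1; R would get 6.
Among 7, 1, 0, 6, the best is 7 at A. Subgame-perfect outcome: (A, c2) with payoffs (7, 9).

7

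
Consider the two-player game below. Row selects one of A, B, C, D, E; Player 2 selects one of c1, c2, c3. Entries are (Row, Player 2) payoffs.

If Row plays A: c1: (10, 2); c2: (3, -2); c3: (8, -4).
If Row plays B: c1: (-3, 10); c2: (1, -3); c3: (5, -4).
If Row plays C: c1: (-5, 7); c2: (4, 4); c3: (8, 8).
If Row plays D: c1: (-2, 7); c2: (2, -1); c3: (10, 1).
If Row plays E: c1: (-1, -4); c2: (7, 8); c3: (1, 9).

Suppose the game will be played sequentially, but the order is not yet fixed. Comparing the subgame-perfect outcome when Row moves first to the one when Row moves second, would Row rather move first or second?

If Row leads: Player 2's best replies are A→c1, B→c1, C→c3, D→c1, E→c3; Row's induced payoffs 10, -3, 8, -2, 1; outcome (A, c1), payoffs (10, 2).
If Player 2 leads: Row's best replies are c1→A, c2→E, c3→D; Player 2's induced payoffs 2, 8, 1; outcome (E, c2), payoffs (7, 8).
Row gets 10 moving first and 7 moving second, so Row prefers to move first.

first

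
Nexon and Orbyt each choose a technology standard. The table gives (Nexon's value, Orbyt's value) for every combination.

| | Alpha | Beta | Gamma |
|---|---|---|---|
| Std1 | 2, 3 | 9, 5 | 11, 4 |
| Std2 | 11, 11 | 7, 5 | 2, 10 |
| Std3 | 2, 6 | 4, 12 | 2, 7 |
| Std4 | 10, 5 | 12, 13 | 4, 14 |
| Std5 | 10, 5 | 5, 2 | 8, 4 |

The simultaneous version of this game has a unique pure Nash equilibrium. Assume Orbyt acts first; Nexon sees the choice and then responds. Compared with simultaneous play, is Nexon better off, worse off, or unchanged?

better off

Solve by backward induction (Orbyt leads).
- Alpha: Nexon compares 2, 11, 2, 10, 10 and picks Std2; Orbyt would get 11.
- Beta: Nexon compares 9, 7, 4, 12, 5 and picks Std4; Orbyt would get 13.
- Gamma: Nexon compares 11, 2, 2, 4, 8 and picks Std1; Orbyt would get 4.
Orbyt's induced payoffs are 11, 13, 4, so Orbyt commits to Beta. Subgame-perfect outcome: (Std4, Beta) with payoffs (12, 13).
Now find the simultaneous Nash equilibrium.
Nexon's best replies: Alpha→Std2; Beta→Std4; Gamma→Std1.
Orbyt's best replies: Std1→Beta; Std2→Alpha; Std3→Beta; Std4→Gamma; Std5→Alpha.
The unique mutual best reply is (Std2, Alpha), giving (11, 11).
Nexon earns 12 sequentially versus 11 at the Nash outcome: better off.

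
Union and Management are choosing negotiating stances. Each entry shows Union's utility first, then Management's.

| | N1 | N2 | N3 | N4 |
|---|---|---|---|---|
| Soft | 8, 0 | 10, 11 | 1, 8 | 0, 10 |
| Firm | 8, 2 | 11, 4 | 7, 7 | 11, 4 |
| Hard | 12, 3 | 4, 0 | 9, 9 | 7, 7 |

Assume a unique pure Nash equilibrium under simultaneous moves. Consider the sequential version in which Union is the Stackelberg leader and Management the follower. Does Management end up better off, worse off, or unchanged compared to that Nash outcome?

better off

Backward induction with Union moving first.
- Soft → Management plays N2 (best of 0, 11, 8, 10); Union gets 10.
- Firm → Management plays N3 (best of 2, 4, 7, 4); Union gets 7.
- Hard → Management plays N3 (best of 3, 0, 9, 7); Union gets 9.
Maximizing over 10, 7, 9, Union chooses Soft. Subgame-perfect outcome: (Soft, N2) with payoffs (10, 11).
For the simultaneous game, intersect best replies.
Union's best replies: N1→Hard; N2→Firm; N3→Hard; N4→Firm.
Management's best replies: Soft→N2; Firm→N3; Hard→N3.
Only (Hard, N3) has each player best-responding; Nash payoffs (9, 9).
Management earns 11 sequentially versus 9 at the Nash outcome: better off.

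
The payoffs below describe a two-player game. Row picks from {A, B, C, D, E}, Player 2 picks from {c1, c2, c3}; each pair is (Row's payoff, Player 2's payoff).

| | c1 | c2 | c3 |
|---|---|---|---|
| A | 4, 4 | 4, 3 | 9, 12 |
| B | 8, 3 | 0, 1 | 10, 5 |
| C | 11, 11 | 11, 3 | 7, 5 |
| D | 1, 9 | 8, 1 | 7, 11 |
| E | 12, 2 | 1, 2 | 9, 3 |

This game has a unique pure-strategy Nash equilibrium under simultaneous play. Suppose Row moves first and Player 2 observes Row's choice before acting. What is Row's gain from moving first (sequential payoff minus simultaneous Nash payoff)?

Work backward from Player 2's decision.
- A: BR = c3, leader payoff 9.
- B: BR = c3, leader payoff 10.
- C: BR = c1, leader payoff 11.
- D: BR = c3, leader payoff 7.
- E: BR = c3, leader payoff 9.
Among 9, 10, 11, 7, 9, the best is 11 at C. Subgame-perfect outcome: (C, c1) with payoffs (11, 11).
Now find the simultaneous Nash equilibrium.
Row's best replies: c1→E; c2→C; c3→B.
Player 2's best replies: A→c3; B→c3; C→c1; D→c3; E→c3.
Only (B, c3) has each player best-responding; Nash payoffs (10, 5).
Row's commitment gain: 11 − 10 = 1.

1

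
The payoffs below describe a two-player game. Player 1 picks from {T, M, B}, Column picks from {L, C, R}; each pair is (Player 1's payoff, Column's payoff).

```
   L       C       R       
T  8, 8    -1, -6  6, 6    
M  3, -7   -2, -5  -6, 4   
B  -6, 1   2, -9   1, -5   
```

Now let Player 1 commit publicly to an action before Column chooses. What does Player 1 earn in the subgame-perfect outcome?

Solve by backward induction (Player 1 leads).
- T → Column plays L (best of 8, -6, 6); Player 1 gets 8.
- M → Column plays R (best of -7, -5, 4); Player 1 gets -6.
- B → Column plays L (best of 1, -9, -5); Player 1 gets -6.
Player 1's induced payoffs are 8, -6, -6, so Player 1 commits to T. Subgame-perfect outcome: (T, L) with payoffs (8, 8).

8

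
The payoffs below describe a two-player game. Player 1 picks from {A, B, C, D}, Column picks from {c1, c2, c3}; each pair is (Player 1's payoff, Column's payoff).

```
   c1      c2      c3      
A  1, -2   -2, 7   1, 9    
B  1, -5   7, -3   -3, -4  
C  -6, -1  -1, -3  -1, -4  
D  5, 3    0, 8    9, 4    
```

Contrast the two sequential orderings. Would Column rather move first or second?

first

If Player 1 leads: Column's best replies are A→c3, B→c2, C→c1, D→c2; Player 1's induced payoffs 1, 7, -6, 0; outcome (B, c2), payoffs (7, -3).
If Column leads: Player 1's best replies are c1→D, c2→B, c3→D; Column's induced payoffs 3, -3, 4; outcome (D, c3), payoffs (9, 4).
Column gets 4 moving first and -3 moving second, so Column prefers to move first.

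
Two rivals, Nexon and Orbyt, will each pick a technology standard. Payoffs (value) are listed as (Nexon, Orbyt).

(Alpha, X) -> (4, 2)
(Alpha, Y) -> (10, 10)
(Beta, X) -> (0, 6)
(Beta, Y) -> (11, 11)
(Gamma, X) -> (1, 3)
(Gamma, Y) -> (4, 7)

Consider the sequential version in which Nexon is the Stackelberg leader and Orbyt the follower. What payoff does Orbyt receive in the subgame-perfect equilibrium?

Solve by backward induction (Nexon leads).
- Alpha: BR = Y, leader payoff 10.
- Beta: BR = Y, leader payoff 11.
- Gamma: BR = Y, leader payoff 4.
Among 10, 11, 4, the best is 11 at Beta. Subgame-perfect outcome: (Beta, Y) with payoffs (11, 11).

11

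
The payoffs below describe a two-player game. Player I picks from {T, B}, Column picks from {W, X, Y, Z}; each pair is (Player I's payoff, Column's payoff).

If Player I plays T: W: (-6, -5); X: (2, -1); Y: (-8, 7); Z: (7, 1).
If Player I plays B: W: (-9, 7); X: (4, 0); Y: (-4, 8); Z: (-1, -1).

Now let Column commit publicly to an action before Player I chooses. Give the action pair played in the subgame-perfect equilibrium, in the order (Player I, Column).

Backward induction with Column moving first.
- W: BR = T, leader payoff -5.
- X: BR = B, leader payoff 0.
- Y: BR = B, leader payoff 8.
- Z: BR = T, leader payoff 1.
Among -5, 0, 8, 1, the best is 8 at Y. Subgame-perfect outcome: (B, Y) with payoffs (-4, 8).

(B, Y)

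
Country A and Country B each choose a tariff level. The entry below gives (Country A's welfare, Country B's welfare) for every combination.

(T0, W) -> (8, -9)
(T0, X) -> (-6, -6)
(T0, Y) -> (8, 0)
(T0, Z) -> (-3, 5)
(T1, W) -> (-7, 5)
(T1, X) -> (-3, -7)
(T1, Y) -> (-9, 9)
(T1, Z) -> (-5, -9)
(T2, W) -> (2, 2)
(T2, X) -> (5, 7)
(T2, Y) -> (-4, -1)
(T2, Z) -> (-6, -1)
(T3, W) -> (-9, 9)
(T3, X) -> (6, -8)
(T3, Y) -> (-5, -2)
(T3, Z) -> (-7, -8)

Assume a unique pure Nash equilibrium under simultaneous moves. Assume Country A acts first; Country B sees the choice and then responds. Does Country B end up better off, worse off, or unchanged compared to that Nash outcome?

Country B best-responds to each possible Country A move:
- T0 → Country B plays Z (best of -9, -6, 0, 5); Country A gets -3.
- T1 → Country B plays Y (best of 5, -7, 9, -9); Country A gets -9.
- T2 → Country B plays X (best of 2, 7, -1, -1); Country A gets 5.
- T3 → Country B plays W (best of 9, -8, -2, -8); Country A gets -9.
Maximizing over -3, -9, 5, -9, Country A chooses T2. Subgame-perfect outcome: (T2, X) with payoffs (5, 7).
For the simultaneous game, intersect best replies.
Country A's best replies: W→T0; X→T3; Y→T0; Z→T0.
Country B's best replies: T0→Z; T1→Y; T2→X; T3→W.
The unique mutual best reply is (T0, Z), giving (-3, 5).
Country B earns 7 sequentially versus 5 at the Nash outcome: better off.

better off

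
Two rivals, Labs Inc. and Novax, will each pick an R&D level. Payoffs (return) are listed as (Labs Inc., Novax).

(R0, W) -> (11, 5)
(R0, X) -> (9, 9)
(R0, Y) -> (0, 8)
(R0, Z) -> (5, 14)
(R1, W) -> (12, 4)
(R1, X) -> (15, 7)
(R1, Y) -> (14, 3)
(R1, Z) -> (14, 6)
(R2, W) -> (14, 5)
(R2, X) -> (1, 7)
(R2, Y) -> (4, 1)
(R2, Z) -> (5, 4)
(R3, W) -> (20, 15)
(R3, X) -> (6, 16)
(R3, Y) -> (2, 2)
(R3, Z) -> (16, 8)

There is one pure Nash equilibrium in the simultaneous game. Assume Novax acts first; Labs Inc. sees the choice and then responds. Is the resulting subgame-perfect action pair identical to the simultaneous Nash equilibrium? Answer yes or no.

Backward induction with Novax moving first.
- W: Labs Inc. compares 11, 12, 14, 20 and picks R3; Novax would get 15.
- X: Labs Inc. compares 9, 15, 1, 6 and picks R1; Novax would get 7.
- Y: Labs Inc. compares 0, 14, 4, 2 and picks R1; Novax would get 3.
- Z: Labs Inc. compares 5, 14, 5, 16 and picks R3; Novax would get 8.
Maximizing over 15, 7, 3, 8, Novax chooses W. Subgame-perfect outcome: (R3, W) with payoffs (20, 15).
Now find the simultaneous Nash equilibrium.
Labs Inc.'s best replies: W→R3; X→R1; Y→R1; Z→R3.
Novax's best replies: R0→Z; R1→X; R2→X; R3→X.
Only (R1, X) has each player best-responding; Nash payoffs (15, 7).
Sequential outcome (R3, W) differs from the Nash profile (R1, X).

no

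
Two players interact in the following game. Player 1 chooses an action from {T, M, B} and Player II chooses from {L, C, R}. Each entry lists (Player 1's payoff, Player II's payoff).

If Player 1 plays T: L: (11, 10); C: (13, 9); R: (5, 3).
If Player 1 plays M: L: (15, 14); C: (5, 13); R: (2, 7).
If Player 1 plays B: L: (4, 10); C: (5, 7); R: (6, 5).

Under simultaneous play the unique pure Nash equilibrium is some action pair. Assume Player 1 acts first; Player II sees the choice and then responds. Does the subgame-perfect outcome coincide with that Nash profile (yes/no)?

Work backward from Player II's decision.
- T → Player II plays L (best of 10, 9, 3); Player 1 gets 11.
- M → Player II plays L (best of 14, 13, 7); Player 1 gets 15.
- B → Player II plays L (best of 10, 7, 5); Player 1 gets 4.
Maximizing over 11, 15, 4, Player 1 chooses M. Subgame-perfect outcome: (M, L) with payoffs (15, 14).
Under simultaneous play:
Player 1's best replies: L→M; C→T; R→B.
Player II's best replies: T→L; M→L; B→L.
The unique mutual best reply is (M, L), giving (15, 14).
Sequential outcome (M, L) coincides with the Nash profile (M, L).

yes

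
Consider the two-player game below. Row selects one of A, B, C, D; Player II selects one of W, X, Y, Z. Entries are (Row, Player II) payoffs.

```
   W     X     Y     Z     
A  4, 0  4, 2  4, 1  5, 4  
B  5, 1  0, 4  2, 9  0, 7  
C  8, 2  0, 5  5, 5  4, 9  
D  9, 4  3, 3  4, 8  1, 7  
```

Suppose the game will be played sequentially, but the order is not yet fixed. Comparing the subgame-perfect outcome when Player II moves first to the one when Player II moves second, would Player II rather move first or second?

If Row leads: Player II's best replies are A→Z, B→Y, C→Z, D→Y; Row's induced payoffs 5, 2, 4, 4; outcome (A, Z), payoffs (5, 4).
If Player II leads: Row's best replies are W→D, X→A, Y→C, Z→A; Player II's induced payoffs 4, 2, 5, 4; outcome (C, Y), payoffs (5, 5).
Player II gets 5 moving first and 4 moving second, so Player II prefers to move first.

first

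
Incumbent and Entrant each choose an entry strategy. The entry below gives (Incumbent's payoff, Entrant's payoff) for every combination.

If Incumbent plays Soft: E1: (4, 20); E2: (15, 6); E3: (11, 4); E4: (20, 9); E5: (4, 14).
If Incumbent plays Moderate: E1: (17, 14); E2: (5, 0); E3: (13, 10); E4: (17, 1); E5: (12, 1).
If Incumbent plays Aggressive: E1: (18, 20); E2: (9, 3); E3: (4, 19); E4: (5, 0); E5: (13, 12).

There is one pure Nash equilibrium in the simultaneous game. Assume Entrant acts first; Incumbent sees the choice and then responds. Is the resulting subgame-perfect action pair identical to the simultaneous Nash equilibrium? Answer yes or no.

Incumbent best-responds to each possible Entrant move:
- E1: Incumbent compares 4, 17, 18 and picks Aggressive; Entrant would get 20.
- E2: Incumbent compares 15, 5, 9 and picks Soft; Entrant would get 6.
- E3: Incumbent compares 11, 13, 4 and picks Moderate; Entrant would get 10.
- E4: Incumbent compares 20, 17, 5 and picks Soft; Entrant would get 9.
- E5: Incumbent compares 4, 12, 13 and picks Aggressive; Entrant would get 12.
Entrant's induced payoffs are 20, 6, 10, 9, 12, so Entrant commits to E1. Subgame-perfect outcome: (Aggressive, E1) with payoffs (18, 20).
Now find the simultaneous Nash equilibrium.
Incumbent's best replies: E1→Aggressive; E2→Soft; E3→Moderate; E4→Soft; E5→Aggressive.
Entrant's best replies: Soft→E1; Moderate→E1; Aggressive→E1.
Only (Aggressive, E1) has each player best-responding; Nash payoffs (18, 20).
Sequential outcome (Aggressive, E1) coincides with the Nash profile (Aggressive, E1).

yes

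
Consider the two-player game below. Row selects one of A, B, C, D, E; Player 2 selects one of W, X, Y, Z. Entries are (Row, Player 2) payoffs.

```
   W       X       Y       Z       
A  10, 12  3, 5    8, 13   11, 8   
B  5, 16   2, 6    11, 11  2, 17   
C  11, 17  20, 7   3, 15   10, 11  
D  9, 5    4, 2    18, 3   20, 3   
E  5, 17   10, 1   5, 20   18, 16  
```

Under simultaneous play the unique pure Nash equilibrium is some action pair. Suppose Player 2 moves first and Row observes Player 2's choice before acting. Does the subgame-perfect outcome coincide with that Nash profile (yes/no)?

yes

Row best-responds to each possible Player 2 move:
- W: Row compares 10, 5, 11, 9, 5 and picks C; Player 2 would get 17.
- X: Row compares 3, 2, 20, 4, 10 and picks C; Player 2 would get 7.
- Y: Row compares 8, 11, 3, 18, 5 and picks D; Player 2 would get 3.
- Z: Row compares 11, 2, 10, 20, 18 and picks D; Player 2 would get 3.
Maximizing over 17, 7, 3, 3, Player 2 chooses W. Subgame-perfect outcome: (C, W) with payoffs (11, 17).
Now find the simultaneous Nash equilibrium.
Row's best replies: W→C; X→C; Y→D; Z→D.
Player 2's best replies: A→Y; B→Z; C→W; D→W; E→Y.
Only (C, W) has each player best-responding; Nash payoffs (11, 17).
Sequential outcome (C, W) coincides with the Nash profile (C, W).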